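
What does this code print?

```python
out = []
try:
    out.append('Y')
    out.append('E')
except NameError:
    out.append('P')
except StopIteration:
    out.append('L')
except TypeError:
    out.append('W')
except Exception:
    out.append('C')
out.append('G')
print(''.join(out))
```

Execution trace: 'Y' (try body) → 'E' (try body, no exception) → 'G' (after the try/except). Output: YEG

Answer: YEG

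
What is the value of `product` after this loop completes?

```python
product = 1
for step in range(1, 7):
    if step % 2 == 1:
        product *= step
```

Product of odd numbers 1 to 6
`product` takes the values: 1 → 3 → 15

Answer: 15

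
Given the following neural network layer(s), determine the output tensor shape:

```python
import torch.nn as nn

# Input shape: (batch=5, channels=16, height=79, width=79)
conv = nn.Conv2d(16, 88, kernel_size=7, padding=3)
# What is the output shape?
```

Input: (5, 16, 79, 79) -> Output: (5, 88, 79, 79)

Answer: (5, 88, 79, 79)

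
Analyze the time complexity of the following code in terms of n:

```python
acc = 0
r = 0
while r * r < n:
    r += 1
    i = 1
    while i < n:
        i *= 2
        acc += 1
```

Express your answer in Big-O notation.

Each loop level contributes: √n × log n. Multiplying the contributions gives O(√n log n).

Answer: O(√n log n)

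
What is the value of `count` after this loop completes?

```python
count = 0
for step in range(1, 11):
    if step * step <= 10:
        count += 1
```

Count numbers where step² ≤ 10
`count` takes the values: 0 → 1 → 2 → 3

Answer: 3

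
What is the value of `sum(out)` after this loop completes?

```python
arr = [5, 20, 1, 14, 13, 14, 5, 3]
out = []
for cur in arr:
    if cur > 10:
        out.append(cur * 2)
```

Sum of doubled values > 10
`out` takes the values: [] → [40] → [40, 28] → [40, 28, 26] → [40, 28, 26, 28]
So `sum(out)` = 122

Answer: 122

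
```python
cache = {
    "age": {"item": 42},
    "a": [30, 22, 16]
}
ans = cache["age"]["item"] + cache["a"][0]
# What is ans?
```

Trace:
`cache = { ...` → cache = {'age': {'item': 42}, 'a': [30, 22, 16]}
`ans = cache["age"]["item"] + cache["a"][0]` → ans = 72
So ans = 72

Answer: 72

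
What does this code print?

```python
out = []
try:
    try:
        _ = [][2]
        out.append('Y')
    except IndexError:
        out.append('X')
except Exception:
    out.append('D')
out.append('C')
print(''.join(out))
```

Execution trace: 'X' (inner except IndexError) → 'C' (after the try/except). Output: XC

Answer: XC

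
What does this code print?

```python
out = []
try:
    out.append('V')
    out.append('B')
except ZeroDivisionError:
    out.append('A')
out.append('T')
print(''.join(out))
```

Execution trace: 'V' (try body) → 'B' (try body, no exception) → 'T' (after the try/except). Output: VBT

Answer: VBT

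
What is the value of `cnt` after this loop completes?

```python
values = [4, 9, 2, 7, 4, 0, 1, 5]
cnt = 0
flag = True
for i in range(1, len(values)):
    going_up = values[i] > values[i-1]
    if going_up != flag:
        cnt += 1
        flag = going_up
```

Count direction changes in [4, 9, 2, 7, 4, 0, 1, 5]
`cnt` takes the values: 0 → 1 → 2 → 3 → 4

Answer: 4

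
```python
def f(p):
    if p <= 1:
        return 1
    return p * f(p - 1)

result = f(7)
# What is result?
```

f(7) = 7 * 6 * 5 * 4 * 3 * 2 * 1 = 5040

Answer: 5040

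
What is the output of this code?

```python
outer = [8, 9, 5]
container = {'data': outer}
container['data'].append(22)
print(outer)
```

Key concept: dict holds reference to list.
Step by step:
`outer = [8, 9, 5]` → outer = [8, 9, 5]
`container = {'data': outer}` → container = {'data': [8, 9, 5]}
`container['data'].append(22)` → outer = [8, 9, 5, 22]; container = {'data': [8, 9, 5, 22]}
`print(outer)` → prints [8, 9, 5, 22]

Answer: [8, 9, 5, 22]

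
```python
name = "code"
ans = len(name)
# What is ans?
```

Trace:
`name = "code"` → name = 'code'
`ans = len(name)` → ans = 4
So ans = 4

Answer: 4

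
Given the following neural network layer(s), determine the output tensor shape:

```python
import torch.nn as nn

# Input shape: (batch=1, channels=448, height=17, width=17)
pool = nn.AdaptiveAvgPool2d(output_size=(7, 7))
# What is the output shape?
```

Input: (1, 448, 17, 17) -> Output: (1, 448, 7, 7)

Answer: (1, 448, 7, 7)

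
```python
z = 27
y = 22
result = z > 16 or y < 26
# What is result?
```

Trace:
`z = 27` → z = 27
`y = 22` → y = 22
`result = z > 16 or y < 26` → result = True
So result = True

Answer: True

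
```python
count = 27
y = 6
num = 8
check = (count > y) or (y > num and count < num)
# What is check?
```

Trace:
`count = 27` → count = 27
`y = 6` → y = 6
`num = 8` → num = 8
`check = (count > y) or (y > num and count < num)` → check = True
So check = True

Answer: True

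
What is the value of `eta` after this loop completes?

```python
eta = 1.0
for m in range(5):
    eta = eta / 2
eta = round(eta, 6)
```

Halving LR 5 times: 1 / 2^5
`eta` takes the values: 1.0 → 0.5 → 0.25 → 0.125 → 0.0625 → 0.03125

Answer: 0.03125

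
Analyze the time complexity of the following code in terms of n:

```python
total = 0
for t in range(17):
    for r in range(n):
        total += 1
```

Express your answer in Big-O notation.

Each loop level contributes: 1 × n. Multiplying the contributions gives O(n).

Answer: O(n)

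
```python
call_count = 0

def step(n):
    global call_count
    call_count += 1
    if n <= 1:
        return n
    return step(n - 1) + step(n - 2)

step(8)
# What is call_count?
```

Calls(n) = 1 + Calls(n-1) + Calls(n-2); Calls(0)=Calls(1)=1. For n=8 this gives 67.

Answer: 67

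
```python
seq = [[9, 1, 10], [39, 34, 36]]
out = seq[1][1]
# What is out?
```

Trace:
`seq = [[9, 1, 10], [39, 34, 36]]` → seq = [[9, 1, 10], [39, 34, 36]]
`out = seq[1][1]` → out = 34
So out = 34

Answer: 34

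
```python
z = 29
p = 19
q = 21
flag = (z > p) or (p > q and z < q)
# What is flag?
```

Trace:
`z = 29` → z = 29
`p = 19` → p = 19
`q = 21` → q = 21
`flag = (z > p) or (p > q and z < q)` → flag = True
So flag = True

Answer: True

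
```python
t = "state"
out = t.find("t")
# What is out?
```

Trace:
`t = "state"` → t = 'state'
`out = t.find("t")` → out = 1
So out = 1

Answer: 1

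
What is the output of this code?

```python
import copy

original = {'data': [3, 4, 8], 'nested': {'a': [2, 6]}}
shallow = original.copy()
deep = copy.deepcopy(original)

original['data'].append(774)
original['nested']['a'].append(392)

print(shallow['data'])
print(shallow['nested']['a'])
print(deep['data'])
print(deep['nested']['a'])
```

Key concept: comparing shallow vs deep copy.
Step by step:
`original = {'data': [3, 4, 8], 'nested': {'a': [2, 6]}}` → original = {'data': [3, 4, 8], 'nested': {'a': [2, 6]}}
`shallow = original.copy()` → shallow = {'data': [3, 4, 8], 'nested': {'a': [2, 6]}}
`deep = copy.deepcopy(original)` → deep = {'data': [3, 4, 8], 'nested': {'a': [2, 6]}}
`original['data'].append(774)` → original = {'data': [3, 4, 8, 774], 'nested': {'a': [2, 6]}}; shallow = {'data': [3, 4, 8, 774], 'nested': {'a': [2, 6]}}
`original['nested']['a'].append(392)` → original = {'data': [3, 4, 8, 774], 'nested': {'a': [2, 6, 392]}}; shallow = {'data': [3, 4, 8, 774], 'nested': {'a': [2, 6, 392]}}
`print(shallow['data'])` → prints [3, 4, 8, 774]
`print(shallow['nested']['a'])` → prints [2, 6, 392]
`print(deep['data'])` → prints [3, 4, 8]
`print(deep['nested']['a'])` → prints [2, 6]

Answer:
[3, 4, 8, 774]
[2, 6, 392]
[3, 4, 8]
[2, 6]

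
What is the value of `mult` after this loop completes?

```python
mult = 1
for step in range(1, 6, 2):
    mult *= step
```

Product of 1, 3, 5, ... up to 5
`mult` takes the values: 1 → 3 → 15

Answer: 15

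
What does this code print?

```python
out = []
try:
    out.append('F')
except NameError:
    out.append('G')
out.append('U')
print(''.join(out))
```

Execution trace: 'F' (try body, no exception) → 'U' (after the try/except). Output: FU

Answer: FU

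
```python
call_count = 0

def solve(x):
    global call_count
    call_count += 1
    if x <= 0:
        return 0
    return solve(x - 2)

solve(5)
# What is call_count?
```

Linear recursion stepping by 2: 4 calls from x=5 down to ≤0.

Answer: 4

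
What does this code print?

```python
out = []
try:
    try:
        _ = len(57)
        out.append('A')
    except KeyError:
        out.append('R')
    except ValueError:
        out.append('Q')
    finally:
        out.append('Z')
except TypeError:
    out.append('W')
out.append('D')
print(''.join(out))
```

Execution trace: 'Z' (finally) → 'W' (outer except TypeError) → 'D' (after the try/except). Output: ZWD

Answer: ZWD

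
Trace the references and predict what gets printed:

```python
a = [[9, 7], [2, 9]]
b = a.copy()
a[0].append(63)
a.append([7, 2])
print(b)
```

Key concept: shallow copy with nested lists.
Step by step:
`a = [[9, 7], [2, 9]]` → a = [[9, 7], [2, 9]]
`b = a.copy()` → b = [[9, 7], [2, 9]]
`a[0].append(63)` → a = [[9, 7, 63], [2, 9]]; b = [[9, 7, 63], [2, 9]]
`a.append([7, 2])` → a = [[9, 7, 63], [2, 9], [7, 2]]
`print(b)` → prints [[9, 7, 63], [2, 9]]

Answer: [[9, 7, 63], [2, 9]]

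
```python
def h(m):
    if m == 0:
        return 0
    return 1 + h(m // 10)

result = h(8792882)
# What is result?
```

Count of digits of 8792882: 7

Answer: 7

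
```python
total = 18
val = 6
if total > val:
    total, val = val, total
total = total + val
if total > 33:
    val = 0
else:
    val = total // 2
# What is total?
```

Trace:
`total = 18` → total = 18
`val = 6` → val = 6
`if total > val: ...` → total > val is True → total = 6; val = 18
`total = total + val` → total = 24
`if total > 33: ...` → total > 33 is False, take else branch → val = 12
So total = 24

Answer: 24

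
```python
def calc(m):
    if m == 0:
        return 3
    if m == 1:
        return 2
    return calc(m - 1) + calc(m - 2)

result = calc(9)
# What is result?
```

Build up from base cases: calc(0)=3, calc(1)=2, calc(2)=5, calc(3)=7, calc(4)=12, calc(5)=19, calc(6)=31, ..., calc(9)=131

Answer: 131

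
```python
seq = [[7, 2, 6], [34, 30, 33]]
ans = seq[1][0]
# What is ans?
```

Trace:
`seq = [[7, 2, 6], [34, 30, 33]]` → seq = [[7, 2, 6], [34, 30, 33]]
`ans = seq[1][0]` → ans = 34
So ans = 34

Answer: 34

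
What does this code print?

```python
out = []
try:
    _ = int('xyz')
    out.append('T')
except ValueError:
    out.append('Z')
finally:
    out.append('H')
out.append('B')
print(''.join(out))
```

Execution trace: 'Z' (except ValueError) → 'H' (finally) → 'B' (after the try/except). Output: ZHB

Answer: ZHB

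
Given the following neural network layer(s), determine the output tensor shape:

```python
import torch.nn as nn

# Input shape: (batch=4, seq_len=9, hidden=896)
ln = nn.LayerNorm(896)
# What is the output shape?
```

Input: (4, 9, 896) -> Output: (4, 9, 896)

Answer: (4, 9, 896)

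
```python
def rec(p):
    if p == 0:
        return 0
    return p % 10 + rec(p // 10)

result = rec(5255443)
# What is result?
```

Sum of digits of 5255443: 3 + 4 + 4 + 5 + 5 + 2 + 5 = 28

Answer: 28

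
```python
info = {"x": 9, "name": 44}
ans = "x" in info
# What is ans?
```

Trace:
`info = {"x": 9, "name": 44}` → info = {'x': 9, 'name': 44}
`ans = "x" in info` → ans = True
So ans = True

Answer: True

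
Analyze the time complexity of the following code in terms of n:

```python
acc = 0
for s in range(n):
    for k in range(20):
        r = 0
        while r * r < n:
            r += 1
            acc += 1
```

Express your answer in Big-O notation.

Each loop level contributes: n × 1 × √n. Multiplying the contributions gives O(n√n).

Answer: O(n√n)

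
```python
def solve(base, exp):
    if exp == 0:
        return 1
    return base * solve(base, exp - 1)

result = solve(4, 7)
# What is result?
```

solve(4, 7) = 4 * 4 * 4 * 4 * 4 * 4 * 4 = 16384

Answer: 16384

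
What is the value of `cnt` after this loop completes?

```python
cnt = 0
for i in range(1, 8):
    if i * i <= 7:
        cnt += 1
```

Count numbers where i² ≤ 7
`cnt` takes the values: 0 → 1 → 2

Answer: 2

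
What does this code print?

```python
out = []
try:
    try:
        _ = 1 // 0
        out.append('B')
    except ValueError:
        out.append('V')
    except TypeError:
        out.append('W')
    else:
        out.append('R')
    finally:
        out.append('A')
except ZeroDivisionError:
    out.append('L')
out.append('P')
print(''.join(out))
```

Execution trace: 'A' (finally) → 'L' (outer except ZeroDivisionError) → 'P' (after the try/except). Output: ALP

Answer: ALP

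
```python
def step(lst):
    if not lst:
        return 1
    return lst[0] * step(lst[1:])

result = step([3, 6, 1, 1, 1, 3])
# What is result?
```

Product over [3, 6, 1, 1, 1, 3] = 3 * 6 * 1 * 1 * 1 * 3 = 54

Answer: 54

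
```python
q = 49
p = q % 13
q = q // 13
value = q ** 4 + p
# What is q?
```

Trace:
`q = 49` → q = 49
`p = q % 13` → p = 10
`q = q // 13` → q = 3
`value = q ** 4 + p` → value = 91
So q = 3

Answer: 3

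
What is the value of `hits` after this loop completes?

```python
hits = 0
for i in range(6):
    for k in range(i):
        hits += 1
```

Triangle number: 0+1+2+...+5
`hits` takes the values: 0 → 1 → 2 → 3 → 4 → 5 → 6 → 7 → 8 → 9 → 10 → 11 → 12 → 13 → 14 → 15

Answer: 15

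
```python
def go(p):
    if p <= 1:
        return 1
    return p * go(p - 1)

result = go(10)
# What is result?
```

go(10) = 10 * 9 * 8 * 7 * 6 * 5 * 4 * 3 * 2 * 1 = 3628800

Answer: 3628800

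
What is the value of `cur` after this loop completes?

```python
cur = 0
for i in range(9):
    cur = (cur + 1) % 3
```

Increment mod 3, 9 times = 0
`cur` takes the values: 0 → 1 → 2 → 0 → 1 → 2 → 0 → 1 → 2 → 0

Answer: 0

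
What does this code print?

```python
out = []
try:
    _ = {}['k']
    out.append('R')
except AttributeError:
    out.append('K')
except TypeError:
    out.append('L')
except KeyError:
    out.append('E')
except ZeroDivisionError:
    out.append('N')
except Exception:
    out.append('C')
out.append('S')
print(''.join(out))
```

Execution trace: 'E' (except KeyError) → 'S' (after the try/except). Output: ES

Answer: ES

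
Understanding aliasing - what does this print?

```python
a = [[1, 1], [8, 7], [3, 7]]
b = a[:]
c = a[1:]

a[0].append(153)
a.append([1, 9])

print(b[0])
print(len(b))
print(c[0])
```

Key concept: slice with nested mutation.
Step by step:
`a = [[1, 1], [8, 7], [3, 7]]` → a = [[1, 1], [8, 7], [3, 7]]
`b = a[:]` → b = [[1, 1], [8, 7], [3, 7]]
`c = a[1:]` → c = [[8, 7], [3, 7]]
`a[0].append(153)` → a = [[1, 1, 153], [8, 7], [3, 7]]; b = [[1, 1, 153], [8, 7], [3, 7]]
`a.append([1, 9])` → a = [[1, 1, 153], [8, 7], [3, 7], [1, 9]]
`print(b[0])` → prints [1, 1, 153]
`print(len(b))` → prints 3
`print(c[0])` → prints [8, 7]

Answer:
[1, 1, 153]
3
[8, 7]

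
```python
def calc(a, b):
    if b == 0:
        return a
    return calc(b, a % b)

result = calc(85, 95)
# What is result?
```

calc(85, 95) -> calc(95, 85) -> calc(85, 10) -> calc(10, 5) -> calc(5, 0) -> 5

Answer: 5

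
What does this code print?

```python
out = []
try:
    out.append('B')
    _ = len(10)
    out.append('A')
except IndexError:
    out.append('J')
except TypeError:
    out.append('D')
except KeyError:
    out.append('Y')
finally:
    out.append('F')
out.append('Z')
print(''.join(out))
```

Execution trace: 'B' (try body) → 'D' (except TypeError) → 'F' (finally) → 'Z' (after the try/except). Output: BDFZ

Answer: BDFZ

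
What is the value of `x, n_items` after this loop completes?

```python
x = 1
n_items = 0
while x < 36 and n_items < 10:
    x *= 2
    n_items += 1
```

Double until >= 36 or 10 iterations
`x, n_items` takes the values: (1, 0) → (2, 0) → (2, 1) → (4, 1) → (4, 2) → (8, 2) → (8, 3) → (16, 3) → (16, 4) → (32, 4) → (32, 5) → (64, 5) → (64, 6)

Answer: 64, 6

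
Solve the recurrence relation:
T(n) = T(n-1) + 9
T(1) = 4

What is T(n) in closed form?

Unrolling: T(n) = T(1) + 9·(n-1) = 4 + 9(n-1) = 9n - 5.

Answer: T(n) = 9n - 5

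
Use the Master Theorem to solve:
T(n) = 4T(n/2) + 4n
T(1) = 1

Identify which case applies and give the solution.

a=4, b=2, f(n)=4n. log_2(4) = 2. Since c=1 < 2, Case 1 applies: T(n) = Θ(n^log_b(a)) = O(n^2).

Answer: O(n^2) - Case 1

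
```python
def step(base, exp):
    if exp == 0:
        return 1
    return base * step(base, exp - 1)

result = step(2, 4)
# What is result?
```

step(2, 4) = 2 * 2 * 2 * 2 = 16

Answer: 16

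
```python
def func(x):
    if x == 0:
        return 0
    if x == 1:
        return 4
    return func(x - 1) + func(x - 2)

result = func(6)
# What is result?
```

Build up from base cases: func(0)=0, func(1)=4, func(2)=4, func(3)=8, func(4)=12, func(5)=20, func(6)=32

Answer: 32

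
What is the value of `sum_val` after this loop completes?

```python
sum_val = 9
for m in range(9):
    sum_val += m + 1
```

Start at 9, add 1 to 9 = 54
`sum_val` takes the values: 9 → 10 → 12 → 15 → 19 → 24 → 30 → 37 → 45 → 54

Answer: 54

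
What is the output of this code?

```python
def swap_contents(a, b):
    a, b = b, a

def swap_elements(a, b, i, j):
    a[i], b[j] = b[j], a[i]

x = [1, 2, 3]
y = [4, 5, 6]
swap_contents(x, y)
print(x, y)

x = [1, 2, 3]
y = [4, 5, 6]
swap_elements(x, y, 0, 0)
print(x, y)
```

Key concept: parameter rebinding vs mutation.
Step by step:
`x = [1, 2, 3]` → x = [1, 2, 3]
`y = [4, 5, 6]` → y = [4, 5, 6]
`swap_contents(x, y)` → no visible change to tracked variables
`print(x, y)` → prints [1, 2, 3] [4, 5, 6]
`x = [1, 2, 3]` → x = [1, 2, 3]
`y = [4, 5, 6]` → y = [4, 5, 6]
`swap_elements(x, y, 0, 0)` → x = [4, 2, 3]; y = [1, 5, 6]
`print(x, y)` → prints [4, 2, 3] [1, 5, 6]

Answer:
[1, 2, 3] [4, 5, 6]
[4, 2, 3] [1, 5, 6]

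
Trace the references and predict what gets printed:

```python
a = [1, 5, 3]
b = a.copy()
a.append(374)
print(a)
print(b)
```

Key concept: list.copy() creates independent copy.
Step by step:
`a = [1, 5, 3]` → a = [1, 5, 3]
`b = a.copy()` → b = [1, 5, 3]
`a.append(374)` → a = [1, 5, 3, 374]
`print(a)` → prints [1, 5, 3, 374]
`print(b)` → prints [1, 5, 3]

Answer:
[1, 5, 3, 374]
[1, 5, 3]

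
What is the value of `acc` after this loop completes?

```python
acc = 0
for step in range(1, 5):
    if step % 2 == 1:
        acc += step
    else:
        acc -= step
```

Add odd, subtract even
`acc` takes the values: 0 → 1 → -1 → 2 → -2

Answer: -2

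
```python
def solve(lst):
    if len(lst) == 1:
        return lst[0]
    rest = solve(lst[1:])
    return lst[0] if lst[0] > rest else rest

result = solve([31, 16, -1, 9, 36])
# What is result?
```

Recursive max over [31, 16, -1, 9, 36] = 36

Answer: 36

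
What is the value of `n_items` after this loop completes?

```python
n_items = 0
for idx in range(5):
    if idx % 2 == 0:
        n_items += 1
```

Count numbers divisible by 2 in range(5)
`n_items` takes the values: 0 → 1 → 2 → 3

Answer: 3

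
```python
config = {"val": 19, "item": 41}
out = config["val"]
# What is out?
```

Trace:
`config = {"val": 19, "item": 41}` → config = {'val': 19, 'item': 41}
`out = config["val"]` → out = 19
So out = 19

Answer: 19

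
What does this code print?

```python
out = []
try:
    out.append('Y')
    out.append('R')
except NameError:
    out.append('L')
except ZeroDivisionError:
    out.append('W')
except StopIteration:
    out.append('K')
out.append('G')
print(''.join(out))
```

Execution trace: 'Y' (try body) → 'R' (try body, no exception) → 'G' (after the try/except). Output: YRG

Answer: YRG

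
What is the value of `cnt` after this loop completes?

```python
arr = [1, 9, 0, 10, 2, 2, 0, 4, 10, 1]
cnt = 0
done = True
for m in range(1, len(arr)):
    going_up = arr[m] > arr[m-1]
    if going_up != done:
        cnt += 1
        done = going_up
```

Count direction changes in [1, 9, 0, 10, 2, 2, 0, 4, 10, 1]
`cnt` takes the values: 0 → 1 → 2 → 3 → 4 → 5

Answer: 5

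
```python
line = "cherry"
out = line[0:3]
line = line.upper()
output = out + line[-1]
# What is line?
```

Trace:
`line = "cherry"` → line = 'cherry'
`out = line[0:3]` → out = 'che'
`line = line.upper()` → line = 'CHERRY'
`output = out + line[-1]` → output = 'cheY'
So line = 'CHERRY'

Answer: 'CHERRY'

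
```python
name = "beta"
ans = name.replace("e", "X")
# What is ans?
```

Trace:
`name = "beta"` → name = 'beta'
`ans = name.replace("e", "X")` → ans = 'bXta'
So ans = 'bXta'

Answer: 'bXta'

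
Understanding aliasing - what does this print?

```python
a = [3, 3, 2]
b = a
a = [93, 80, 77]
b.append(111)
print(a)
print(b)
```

Key concept: rebinding vs mutation: a is rebound to a new list, b still points at the original.
Step by step:
`a = [3, 3, 2]` → a = [3, 3, 2]
`b = a` → b = [3, 3, 2] (same object as a)
`a = [93, 80, 77]` → a = [93, 80, 77]
`b.append(111)` → b = [3, 3, 2, 111]
`print(a)` → prints [93, 80, 77]
`print(b)` → prints [3, 3, 2, 111]

Answer:
[93, 80, 77]
[3, 3, 2, 111]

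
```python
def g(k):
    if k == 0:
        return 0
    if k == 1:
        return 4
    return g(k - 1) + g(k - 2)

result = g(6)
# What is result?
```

Build up from base cases: g(0)=0, g(1)=4, g(2)=4, g(3)=8, g(4)=12, g(5)=20, g(6)=32

Answer: 32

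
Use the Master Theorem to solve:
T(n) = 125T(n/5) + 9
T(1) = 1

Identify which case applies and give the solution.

a=125, b=5, f(n)=9. log_5(125) = 3. Since c=0 < 3, Case 1 applies: T(n) = Θ(n^log_b(a)) = O(n^3).

Answer: O(n^3) - Case 1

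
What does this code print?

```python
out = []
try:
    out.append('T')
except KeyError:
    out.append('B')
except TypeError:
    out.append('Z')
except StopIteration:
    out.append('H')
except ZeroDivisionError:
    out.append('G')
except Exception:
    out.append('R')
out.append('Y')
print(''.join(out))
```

Execution trace: 'T' (try body, no exception) → 'Y' (after the try/except). Output: TY

Answer: TY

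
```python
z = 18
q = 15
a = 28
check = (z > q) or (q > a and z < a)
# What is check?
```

Trace:
`z = 18` → z = 18
`q = 15` → q = 15
`a = 28` → a = 28
`check = (z > q) or (q > a and z < a)` → check = True
So check = True

Answer: True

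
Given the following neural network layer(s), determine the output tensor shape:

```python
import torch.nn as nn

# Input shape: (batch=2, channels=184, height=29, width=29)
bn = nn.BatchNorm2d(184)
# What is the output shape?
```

Input: (2, 184, 29, 29) -> Output: (2, 184, 29, 29)

Answer: (2, 184, 29, 29)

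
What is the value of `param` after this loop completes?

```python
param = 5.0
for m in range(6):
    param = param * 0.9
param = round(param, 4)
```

Exponential decay: 5.0 * 0.9^6
`param` takes the values: 5.0 → 4.5 → 4.05 → 3.645 → 3.2805 → 2.95245 → 2.657205 → 2.6572

Answer: 2.6572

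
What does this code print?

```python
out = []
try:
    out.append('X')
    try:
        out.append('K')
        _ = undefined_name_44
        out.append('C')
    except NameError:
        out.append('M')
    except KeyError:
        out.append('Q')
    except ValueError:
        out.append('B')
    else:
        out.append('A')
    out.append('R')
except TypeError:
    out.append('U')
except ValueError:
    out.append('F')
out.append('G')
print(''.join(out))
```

Execution trace: 'X' (try body) → 'K' (inner try body) → 'M' (inner except NameError) → 'R' (try body, no exception) → 'G' (after the try/except). Output: XKMRG

Answer: XKMRG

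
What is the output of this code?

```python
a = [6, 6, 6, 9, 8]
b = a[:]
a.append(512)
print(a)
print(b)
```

Key concept: slice [:] creates copy.
Step by step:
`a = [6, 6, 6, 9, 8]` → a = [6, 6, 6, 9, 8]
`b = a[:]` → b = [6, 6, 6, 9, 8]
`a.append(512)` → a = [6, 6, 6, 9, 8, 512]
`print(a)` → prints [6, 6, 6, 9, 8, 512]
`print(b)` → prints [6, 6, 6, 9, 8]

Answer:
[6, 6, 6, 9, 8, 512]
[6, 6, 6, 9, 8]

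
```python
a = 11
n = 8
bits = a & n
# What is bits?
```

Trace:
`a = 11` → a = 11
`n = 8` → n = 8
`bits = a & n` → bits = 8
So bits = 8

Answer: 8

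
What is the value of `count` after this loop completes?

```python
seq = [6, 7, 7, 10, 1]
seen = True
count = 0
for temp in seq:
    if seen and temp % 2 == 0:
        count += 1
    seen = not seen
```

Count even values at even positions
`count` takes the values: 0 → 1

Answer: 1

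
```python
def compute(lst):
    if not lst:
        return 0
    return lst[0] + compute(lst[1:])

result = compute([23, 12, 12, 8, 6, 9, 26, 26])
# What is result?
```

23 + 12 + 12 + 8 + 6 + 9 + 26 + 26 + 0 = 122

Answer: 122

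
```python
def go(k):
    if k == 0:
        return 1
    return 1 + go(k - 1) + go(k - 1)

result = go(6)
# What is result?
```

go(k) = 1 + 2·go(k-1), go(0)=1. Closed form: (1+1)·2^6 - 1 = 127.

Answer: 127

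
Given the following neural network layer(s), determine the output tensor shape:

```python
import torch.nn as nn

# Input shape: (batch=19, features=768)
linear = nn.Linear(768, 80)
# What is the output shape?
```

Input: (19, 768) -> Output: (19, 80)

Answer: (19, 80)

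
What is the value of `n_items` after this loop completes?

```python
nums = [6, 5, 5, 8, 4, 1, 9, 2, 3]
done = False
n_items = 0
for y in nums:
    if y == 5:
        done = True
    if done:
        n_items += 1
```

Count elements after first 5 in [6, 5, 5, 8, 4, 1, 9, 2, 3]
`n_items` takes the values: 0 → 1 → 2 → 3 → 4 → 5 → 6 → 7 → 8

Answer: 8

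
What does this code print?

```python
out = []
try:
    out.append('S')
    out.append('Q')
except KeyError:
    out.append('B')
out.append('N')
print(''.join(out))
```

Execution trace: 'S' (try body) → 'Q' (try body, no exception) → 'N' (after the try/except). Output: SQN

Answer: SQN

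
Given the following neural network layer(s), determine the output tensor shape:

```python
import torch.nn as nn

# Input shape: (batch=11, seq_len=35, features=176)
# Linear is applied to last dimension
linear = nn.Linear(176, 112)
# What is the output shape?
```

Input: (11, 35, 176) -> Output: (11, 35, 112)

Answer: (11, 35, 112)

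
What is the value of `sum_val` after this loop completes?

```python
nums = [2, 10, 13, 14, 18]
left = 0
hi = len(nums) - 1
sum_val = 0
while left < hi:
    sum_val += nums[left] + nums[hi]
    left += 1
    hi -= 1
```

Sum of pairs from ends
`sum_val` takes the values: 0 → 20 → 44

Answer: 44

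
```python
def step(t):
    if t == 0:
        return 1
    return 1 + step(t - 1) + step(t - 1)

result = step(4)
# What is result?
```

step(t) = 1 + 2·step(t-1), step(0)=1. Closed form: (1+1)·2^4 - 1 = 31.

Answer: 31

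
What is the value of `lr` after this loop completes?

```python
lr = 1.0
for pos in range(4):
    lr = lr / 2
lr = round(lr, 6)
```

Halving LR 4 times: 1 / 2^4
`lr` takes the values: 1.0 → 0.5 → 0.25 → 0.125 → 0.0625

Answer: 0.0625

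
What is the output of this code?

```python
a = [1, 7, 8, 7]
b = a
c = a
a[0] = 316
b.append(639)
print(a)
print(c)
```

Key concept: multiple aliases.
Step by step:
`a = [1, 7, 8, 7]` → a = [1, 7, 8, 7]
`b = a` → b = [1, 7, 8, 7] (same object as a)
`c = a` → c = [1, 7, 8, 7] (same object as a, b)
`a[0] = 316` → a = [316, 7, 8, 7] (same object as b, c); b = [316, 7, 8, 7] (same object as a, c); c = [316, 7, 8, 7] (same object as a, b)
`b.append(639)` → a = [316, 7, 8, 7, 639] (same object as b, c); b = [316, 7, 8, 7, 639] (same object as a, c); c = [316, 7, 8, 7, 639] (same object as a, b)
`print(a)` → prints [316, 7, 8, 7, 639]
`print(c)` → prints [316, 7, 8, 7, 639]

Answer:
[316, 7, 8, 7, 639]
[316, 7, 8, 7, 639]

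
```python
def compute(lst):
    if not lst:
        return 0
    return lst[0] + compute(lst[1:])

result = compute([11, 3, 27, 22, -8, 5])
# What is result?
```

11 + 3 + 27 + 22 + (-8) + 5 + 0 = 60

Answer: 60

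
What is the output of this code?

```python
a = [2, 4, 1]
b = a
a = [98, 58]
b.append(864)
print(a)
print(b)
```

Key concept: rebinding vs mutation: a is rebound to a new list, b still points at the original.
Step by step:
`a = [2, 4, 1]` → a = [2, 4, 1]
`b = a` → b = [2, 4, 1] (same object as a)
`a = [98, 58]` → a = [98, 58]
`b.append(864)` → b = [2, 4, 1, 864]
`print(a)` → prints [98, 58]
`print(b)` → prints [2, 4, 1, 864]

Answer:
[98, 58]
[2, 4, 1, 864]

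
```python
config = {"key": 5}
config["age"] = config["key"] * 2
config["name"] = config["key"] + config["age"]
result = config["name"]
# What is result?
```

Trace:
`config = {"key": 5}` → config = {'key': 5}
`config["age"] = config["key"] * 2` → config = {'key': 5, 'age': 10}
`config["name"] = config["key"] + config["age"]` → config = {'key': 5, 'age': 10, 'name': 15}
`result = config["name"]` → result = 15
So result = 15

Answer: 15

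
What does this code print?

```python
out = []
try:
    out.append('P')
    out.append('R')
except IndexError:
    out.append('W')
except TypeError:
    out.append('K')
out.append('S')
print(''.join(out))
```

Execution trace: 'P' (try body) → 'R' (try body, no exception) → 'S' (after the try/except). Output: PRS

Answer: PRS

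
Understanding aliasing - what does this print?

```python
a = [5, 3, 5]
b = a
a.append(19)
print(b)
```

Key concept: basic list aliasing.
Step by step:
`a = [5, 3, 5]` → a = [5, 3, 5]
`b = a` → b = [5, 3, 5] (same object as a)
`a.append(19)` → a = [5, 3, 5, 19] (same object as b); b = [5, 3, 5, 19] (same object as a)
`print(b)` → prints [5, 3, 5, 19]

Answer: [5, 3, 5, 19]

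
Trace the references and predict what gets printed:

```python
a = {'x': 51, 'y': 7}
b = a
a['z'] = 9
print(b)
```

Key concept: dict aliasing.
Step by step:
`a = {'x': 51, 'y': 7}` → a = {'x': 51, 'y': 7}
`b = a` → b = {'x': 51, 'y': 7} (same object as a)
`a['z'] = 9` → a = {'x': 51, 'y': 7, 'z': 9} (same object as b); b = {'x': 51, 'y': 7, 'z': 9} (same object as a)
`print(b)` → prints {'x': 51, 'y': 7, 'z': 9}

Answer: {'x': 51, 'y': 7, 'z': 9}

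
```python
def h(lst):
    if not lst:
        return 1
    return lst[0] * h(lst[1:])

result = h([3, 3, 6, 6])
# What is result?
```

Product over [3, 3, 6, 6] = 3 * 3 * 6 * 6 = 324

Answer: 324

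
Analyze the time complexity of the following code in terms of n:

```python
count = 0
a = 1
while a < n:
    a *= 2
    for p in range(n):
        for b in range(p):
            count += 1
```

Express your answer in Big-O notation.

Each loop level contributes: log n × n × n. Multiplying the contributions gives O(n^2 log n).

Answer: O(n^2 log n)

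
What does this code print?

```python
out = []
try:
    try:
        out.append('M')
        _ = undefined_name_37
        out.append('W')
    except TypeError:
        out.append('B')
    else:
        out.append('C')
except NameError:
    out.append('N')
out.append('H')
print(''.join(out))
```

Execution trace: 'M' (try body) → 'N' (outer except NameError) → 'H' (after the try/except). Output: MNH

Answer: MNH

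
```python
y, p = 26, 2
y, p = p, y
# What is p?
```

Trace:
`y, p = 26, 2` → y = 26; p = 2
`y, p = p, y` → y = 2; p = 26
So p = 26

Answer: 26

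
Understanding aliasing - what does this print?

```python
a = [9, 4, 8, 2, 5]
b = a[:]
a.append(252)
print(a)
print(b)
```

Key concept: slice [:] creates copy.
Step by step:
`a = [9, 4, 8, 2, 5]` → a = [9, 4, 8, 2, 5]
`b = a[:]` → b = [9, 4, 8, 2, 5]
`a.append(252)` → a = [9, 4, 8, 2, 5, 252]
`print(a)` → prints [9, 4, 8, 2, 5, 252]
`print(b)` → prints [9, 4, 8, 2, 5]

Answer:
[9, 4, 8, 2, 5, 252]
[9, 4, 8, 2, 5]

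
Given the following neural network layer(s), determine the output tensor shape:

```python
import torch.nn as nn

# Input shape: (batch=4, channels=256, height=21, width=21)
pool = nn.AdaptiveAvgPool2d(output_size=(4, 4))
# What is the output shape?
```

Input: (4, 256, 21, 21) -> Output: (4, 256, 4, 4)

Answer: (4, 256, 4, 4)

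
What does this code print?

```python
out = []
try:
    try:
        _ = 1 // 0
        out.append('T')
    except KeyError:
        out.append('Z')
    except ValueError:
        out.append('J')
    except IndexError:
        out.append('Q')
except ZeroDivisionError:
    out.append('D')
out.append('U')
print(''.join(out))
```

Execution trace: 'D' (outer except ZeroDivisionError) → 'U' (after the try/except). Output: DU

Answer: DU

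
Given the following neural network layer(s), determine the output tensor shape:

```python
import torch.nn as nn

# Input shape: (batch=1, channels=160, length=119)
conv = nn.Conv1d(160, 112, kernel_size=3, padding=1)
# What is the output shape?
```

Input: (1, 160, 119) -> Output: (1, 112, 119)

Answer: (1, 112, 119)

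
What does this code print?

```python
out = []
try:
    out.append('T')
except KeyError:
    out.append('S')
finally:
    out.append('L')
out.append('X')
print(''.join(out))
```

Execution trace: 'T' (try body, no exception) → 'L' (finally) → 'X' (after the try/except). Output: TLX

Answer: TLX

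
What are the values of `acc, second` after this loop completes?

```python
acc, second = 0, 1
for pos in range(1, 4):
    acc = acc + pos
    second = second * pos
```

Sum and factorial of 1 to 3
`acc, second` takes the values: (0, 1) → (1, 1) → (3, 1) → (3, 2) → (6, 2) → (6, 6)

Answer: 6, 6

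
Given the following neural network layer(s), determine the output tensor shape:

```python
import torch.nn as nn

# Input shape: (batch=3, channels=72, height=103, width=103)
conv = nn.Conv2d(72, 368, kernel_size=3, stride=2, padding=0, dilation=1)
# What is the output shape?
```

Input: (3, 72, 103, 103) -> Output: (3, 368, 51, 51)

Answer: (3, 368, 51, 51)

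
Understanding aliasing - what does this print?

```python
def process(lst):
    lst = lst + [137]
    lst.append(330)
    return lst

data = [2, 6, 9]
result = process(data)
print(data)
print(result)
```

Key concept: rebinding parameter vs mutation.
Step by step:
`data = [2, 6, 9]` → data = [2, 6, 9]
`result = process(data)` → result = [2, 6, 9, 137, 330]
`print(data)` → prints [2, 6, 9]
`print(result)` → prints [2, 6, 9, 137, 330]

Answer:
[2, 6, 9]
[2, 6, 9, 137, 330]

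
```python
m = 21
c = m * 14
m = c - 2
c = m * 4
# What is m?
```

Trace:
`m = 21` → m = 21
`c = m * 14` → c = 294
`m = c - 2` → m = 292
`c = m * 4` → c = 1168
So m = 292

Answer: 292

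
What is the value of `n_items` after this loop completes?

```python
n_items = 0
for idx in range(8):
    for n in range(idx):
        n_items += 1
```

Triangle number: 0+1+2+...+7
`n_items` takes the values: 0 → 1 → 2 → 3 → 4 → 5 → 6 → 7 → 8 → 9 → 10 → 11 → 12 → 13 → 14 → 15 → 16 → 17 → 18 → 19 → 20 → 21 → 22 → 23 → 24 → 25 → 26 → 27 → 28

Answer: 28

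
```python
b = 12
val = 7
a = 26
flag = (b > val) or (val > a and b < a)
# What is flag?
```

Trace:
`b = 12` → b = 12
`val = 7` → val = 7
`a = 26` → a = 26
`flag = (b > val) or (val > a and b < a)` → flag = True
So flag = True

Answer: True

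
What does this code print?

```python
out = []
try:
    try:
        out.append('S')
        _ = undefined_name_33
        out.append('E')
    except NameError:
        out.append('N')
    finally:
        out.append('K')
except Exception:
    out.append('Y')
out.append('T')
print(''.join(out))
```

Execution trace: 'S' (inner try body) → 'N' (inner except NameError) → 'K' (inner finally) → 'T' (after the try/except). Output: SNKT

Answer: SNKT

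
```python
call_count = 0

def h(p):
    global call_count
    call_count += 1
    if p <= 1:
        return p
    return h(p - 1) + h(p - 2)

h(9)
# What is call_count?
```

Calls(p) = 1 + Calls(p-1) + Calls(p-2); Calls(0)=Calls(1)=1. For p=9 this gives 109.

Answer: 109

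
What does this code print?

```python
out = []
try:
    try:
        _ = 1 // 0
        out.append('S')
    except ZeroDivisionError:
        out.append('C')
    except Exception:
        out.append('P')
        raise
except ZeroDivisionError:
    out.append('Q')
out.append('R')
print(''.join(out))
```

Execution trace: 'C' (except ZeroDivisionError) → 'R' (after the try/except). Output: CR

Answer: CR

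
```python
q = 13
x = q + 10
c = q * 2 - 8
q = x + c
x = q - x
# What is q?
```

Trace:
`q = 13` → q = 13
`x = q + 10` → x = 23
`c = q * 2 - 8` → c = 18
`q = x + c` → q = 41
`x = q - x` → x = 18
So q = 41

Answer: 41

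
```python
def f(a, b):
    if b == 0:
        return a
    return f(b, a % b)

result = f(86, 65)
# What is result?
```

f(86, 65) -> f(65, 21) -> f(21, 2) -> f(2, 1) -> f(1, 0) -> 1

Answer: 1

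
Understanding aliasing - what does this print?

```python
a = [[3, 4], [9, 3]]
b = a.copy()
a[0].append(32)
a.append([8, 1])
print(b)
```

Key concept: shallow copy with nested lists.
Step by step:
`a = [[3, 4], [9, 3]]` → a = [[3, 4], [9, 3]]
`b = a.copy()` → b = [[3, 4], [9, 3]]
`a[0].append(32)` → a = [[3, 4, 32], [9, 3]]; b = [[3, 4, 32], [9, 3]]
`a.append([8, 1])` → a = [[3, 4, 32], [9, 3], [8, 1]]
`print(b)` → prints [[3, 4, 32], [9, 3]]

Answer: [[3, 4, 32], [9, 3]]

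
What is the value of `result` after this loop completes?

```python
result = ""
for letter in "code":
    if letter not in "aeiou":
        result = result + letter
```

Remove vowels from 'code'
`result` takes the values: "" → "c" → "cd"

Answer: "cd"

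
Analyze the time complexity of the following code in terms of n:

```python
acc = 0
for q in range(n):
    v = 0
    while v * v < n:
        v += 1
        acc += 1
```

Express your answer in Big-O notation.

Each loop level contributes: n × √n. Multiplying the contributions gives O(n√n).

Answer: O(n√n)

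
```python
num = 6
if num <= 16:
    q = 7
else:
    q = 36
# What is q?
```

Trace:
`num = 6` → num = 6
`if num <= 16: ...` → num <= 16 is True → q = 7
So q = 7

Answer: 7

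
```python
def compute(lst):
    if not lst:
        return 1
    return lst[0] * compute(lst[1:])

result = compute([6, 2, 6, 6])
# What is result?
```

Product over [6, 2, 6, 6] = 6 * 2 * 6 * 6 = 432

Answer: 432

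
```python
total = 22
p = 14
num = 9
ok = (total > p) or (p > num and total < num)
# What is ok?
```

Trace:
`total = 22` → total = 22
`p = 14` → p = 14
`num = 9` → num = 9
`ok = (total > p) or (p > num and total < num)` → ok = True
So ok = True

Answer: True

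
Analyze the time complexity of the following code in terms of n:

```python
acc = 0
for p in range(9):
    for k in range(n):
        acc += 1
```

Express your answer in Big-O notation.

Each loop level contributes: 1 × n. Multiplying the contributions gives O(n).

Answer: O(n)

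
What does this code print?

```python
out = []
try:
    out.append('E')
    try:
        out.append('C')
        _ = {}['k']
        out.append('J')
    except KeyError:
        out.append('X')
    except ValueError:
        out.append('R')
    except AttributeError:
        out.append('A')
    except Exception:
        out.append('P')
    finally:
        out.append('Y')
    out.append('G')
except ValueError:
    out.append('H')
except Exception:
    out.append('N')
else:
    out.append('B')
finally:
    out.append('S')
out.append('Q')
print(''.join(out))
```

Execution trace: 'E' (try body) → 'C' (inner try body) → 'X' (inner except KeyError) → 'Y' (inner finally) → 'G' (try body, no exception) → 'B' (else) → 'S' (finally) → 'Q' (after the try/except). Output: ECXYGBSQ

Answer: ECXYGBSQ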